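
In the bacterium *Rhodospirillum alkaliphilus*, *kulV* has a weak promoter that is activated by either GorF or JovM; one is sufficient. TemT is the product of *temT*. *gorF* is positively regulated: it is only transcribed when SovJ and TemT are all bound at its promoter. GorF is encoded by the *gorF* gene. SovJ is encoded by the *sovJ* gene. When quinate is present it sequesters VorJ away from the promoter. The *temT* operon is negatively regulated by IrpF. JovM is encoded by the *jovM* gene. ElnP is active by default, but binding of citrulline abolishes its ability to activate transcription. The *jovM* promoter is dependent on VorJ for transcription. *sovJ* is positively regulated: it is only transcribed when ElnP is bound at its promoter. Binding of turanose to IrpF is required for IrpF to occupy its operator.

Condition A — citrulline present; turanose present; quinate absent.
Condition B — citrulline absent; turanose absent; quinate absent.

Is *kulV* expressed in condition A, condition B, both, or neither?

both

Condition A:
Citrulline is present, so ElnP is inactive.
Required activator ElnP is absent, so *sovJ* is not transcribed.
So SovJ is not produced.
Turanose is present, so IrpF is active.
With repressor IrpF bound, *temT* is not transcribed.
So TemT is not produced.
Required activator SovJ is absent, so *gorF* is not transcribed.
So GorF is not produced.
Quinate is absent, so VorJ is active.
No repressor is bound and VorJ is active, so *jovM* is transcribed.
So JovM is produced and active.
Activator JovM is present, so *kulV* is transcribed.
→ *kulV* is ON in A.
Condition B:
Citrulline is absent, so ElnP is active.
No repressor is bound and ElnP is active, so *sovJ* is transcribed.
So SovJ is produced and active.
Turanose is absent, so IrpF is inactive.
With no repressor bound, *temT* is transcribed.
So TemT is produced and active.
No repressor is bound and SovJ and TemT are active, so *gorF* is transcribed.
So GorF is produced and active.
Quinate is absent, so VorJ is active.
No repressor is bound and VorJ is active, so *jovM* is transcribed.
So JovM is produced and active.
Activator GorF is present, so *kulV* is transcribed.
→ *kulV* is ON in B.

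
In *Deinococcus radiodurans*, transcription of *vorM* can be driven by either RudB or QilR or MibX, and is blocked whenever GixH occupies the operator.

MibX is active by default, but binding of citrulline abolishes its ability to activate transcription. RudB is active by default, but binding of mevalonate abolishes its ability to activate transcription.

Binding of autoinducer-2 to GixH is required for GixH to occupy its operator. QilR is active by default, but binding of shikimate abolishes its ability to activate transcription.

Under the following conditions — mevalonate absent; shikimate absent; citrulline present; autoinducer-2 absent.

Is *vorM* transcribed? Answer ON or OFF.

Mevalonate is absent, so RudB is active.
Shikimate is absent, so QilR is active.
Citrulline is present, so MibX is inactive.
Autoinducer-2 is absent, so GixH is inactive.
Activator RudB is present, so *vorM* is transcribed.

ON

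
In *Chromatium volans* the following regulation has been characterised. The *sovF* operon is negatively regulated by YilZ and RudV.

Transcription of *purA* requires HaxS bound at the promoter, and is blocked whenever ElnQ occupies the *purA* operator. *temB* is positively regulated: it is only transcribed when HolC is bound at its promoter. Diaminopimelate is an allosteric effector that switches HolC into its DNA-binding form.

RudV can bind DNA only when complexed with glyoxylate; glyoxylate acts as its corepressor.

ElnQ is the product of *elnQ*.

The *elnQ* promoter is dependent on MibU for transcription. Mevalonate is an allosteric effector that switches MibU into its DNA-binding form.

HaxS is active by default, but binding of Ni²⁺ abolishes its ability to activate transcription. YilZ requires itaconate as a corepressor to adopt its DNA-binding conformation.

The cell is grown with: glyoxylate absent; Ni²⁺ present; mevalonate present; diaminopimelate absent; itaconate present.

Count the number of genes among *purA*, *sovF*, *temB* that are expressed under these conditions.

Mevalonate is present, so MibU is active.
No repressor is bound and MibU is active, so *elnQ* is transcribed.
So ElnQ is produced and active.
Ni²⁺ is present, so HaxS is inactive.
With repressor ElnQ bound, *purA* is not transcribed.
→ *purA* is OFF.
Itaconate is present, so YilZ is active.
Glyoxylate is absent, so RudV is inactive.
With repressor YilZ bound, *sovF* is not transcribed.
→ *sovF* is OFF.
Diaminopimelate is absent, so HolC is inactive.
Required activator HolC is absent, so *temB* is not transcribed.
→ *temB* is OFF.
0 of the 3 genes are transcribed.

0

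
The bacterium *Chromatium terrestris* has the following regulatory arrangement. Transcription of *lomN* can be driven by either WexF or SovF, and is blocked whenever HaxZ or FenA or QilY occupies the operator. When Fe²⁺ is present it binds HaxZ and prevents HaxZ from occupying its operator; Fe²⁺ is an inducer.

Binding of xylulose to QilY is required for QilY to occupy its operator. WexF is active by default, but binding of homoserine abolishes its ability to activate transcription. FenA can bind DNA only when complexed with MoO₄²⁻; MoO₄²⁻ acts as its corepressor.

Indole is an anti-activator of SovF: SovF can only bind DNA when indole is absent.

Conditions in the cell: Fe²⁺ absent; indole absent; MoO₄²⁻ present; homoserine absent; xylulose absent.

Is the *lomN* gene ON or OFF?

OFF

Fe²⁺ is absent, so HaxZ is active.
MoO₄²⁻ is present, so FenA is active.
Homoserine is absent, so WexF is active.
Indole is absent, so SovF is active.
Xylulose is absent, so QilY is inactive.
With repressor HaxZ bound, *lomN* is not transcribed.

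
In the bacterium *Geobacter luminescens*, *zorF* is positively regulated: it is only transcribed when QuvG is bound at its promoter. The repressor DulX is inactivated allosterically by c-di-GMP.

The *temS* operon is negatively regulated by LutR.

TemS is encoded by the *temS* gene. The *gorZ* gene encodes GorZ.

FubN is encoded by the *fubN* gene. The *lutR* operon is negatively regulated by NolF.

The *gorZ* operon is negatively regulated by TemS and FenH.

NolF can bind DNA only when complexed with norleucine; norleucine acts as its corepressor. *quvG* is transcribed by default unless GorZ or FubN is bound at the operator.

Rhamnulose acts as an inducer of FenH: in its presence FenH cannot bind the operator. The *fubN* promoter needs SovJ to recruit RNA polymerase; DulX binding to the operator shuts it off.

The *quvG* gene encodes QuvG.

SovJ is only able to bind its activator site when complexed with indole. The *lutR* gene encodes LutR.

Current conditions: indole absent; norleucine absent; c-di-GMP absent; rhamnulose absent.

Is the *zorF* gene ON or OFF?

Norleucine is absent, so NolF is inactive.
With no repressor bound, *lutR* is transcribed.
So LutR is produced and active.
With repressor LutR bound, *temS* is not transcribed.
So TemS is not produced.
Rhamnulose is absent, so FenH is active.
With repressor FenH bound, *gorZ* is not transcribed.
So GorZ is not produced.
c-di-GMP is absent, so DulX is active.
Indole is absent, so SovJ is inactive.
With repressor DulX bound, *fubN* is not transcribed.
So FubN is not produced.
With no repressor bound, *quvG* is transcribed.
So QuvG is produced and active.
No repressor is bound and QuvG is active, so *zorF* is transcribed.

ON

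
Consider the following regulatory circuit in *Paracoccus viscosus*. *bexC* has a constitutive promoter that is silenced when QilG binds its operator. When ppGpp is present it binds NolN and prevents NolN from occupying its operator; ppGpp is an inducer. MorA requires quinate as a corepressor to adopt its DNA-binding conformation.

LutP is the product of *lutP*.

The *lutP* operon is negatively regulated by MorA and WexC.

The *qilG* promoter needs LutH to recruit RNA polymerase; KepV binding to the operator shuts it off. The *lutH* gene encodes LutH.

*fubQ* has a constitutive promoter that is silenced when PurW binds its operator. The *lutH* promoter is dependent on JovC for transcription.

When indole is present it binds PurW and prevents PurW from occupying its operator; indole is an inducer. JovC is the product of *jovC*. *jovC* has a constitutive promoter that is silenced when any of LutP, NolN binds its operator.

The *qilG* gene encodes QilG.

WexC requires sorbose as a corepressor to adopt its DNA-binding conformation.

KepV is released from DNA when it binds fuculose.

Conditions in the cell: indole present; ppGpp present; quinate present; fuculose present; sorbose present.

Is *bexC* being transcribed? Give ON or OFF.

OFF

Quinate is present, so MorA is active.
Sorbose is present, so WexC is active.
With repressor MorA bound, *lutP* is not transcribed.
So LutP is not produced.
ppGpp is present, so NolN is inactive.
With no repressor bound, *jovC* is transcribed.
So JovC is produced and active.
No repressor is bound and JovC is active, so *lutH* is transcribed.
So LutH is produced and active.
Fuculose is present, so KepV is inactive.
No repressor is bound and LutH is active, so *qilG* is transcribed.
So QilG is produced and active.
With repressor QilG bound, *bexC* is not transcribed.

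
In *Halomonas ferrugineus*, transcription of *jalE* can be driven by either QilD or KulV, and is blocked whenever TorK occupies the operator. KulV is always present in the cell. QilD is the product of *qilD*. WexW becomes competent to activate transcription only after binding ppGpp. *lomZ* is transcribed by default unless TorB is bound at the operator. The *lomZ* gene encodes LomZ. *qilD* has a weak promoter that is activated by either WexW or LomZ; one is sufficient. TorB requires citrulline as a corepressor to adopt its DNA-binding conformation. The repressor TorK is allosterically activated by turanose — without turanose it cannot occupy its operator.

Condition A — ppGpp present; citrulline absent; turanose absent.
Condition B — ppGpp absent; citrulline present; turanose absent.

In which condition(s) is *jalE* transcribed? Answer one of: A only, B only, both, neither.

both

Condition A:
ppGpp is present, so WexW is active.
Citrulline is absent, so TorB is inactive.
With no repressor bound, *lomZ* is transcribed.
So LomZ is produced and active.
Activator WexW is present, so *qilD* is transcribed.
So QilD is produced and active.
KulV is produced constitutively and is active.
Turanose is absent, so TorK is inactive.
Activator QilD is present, so *jalE* is transcribed.
→ *jalE* is ON in A.
Condition B:
ppGpp is absent, so WexW is inactive.
Citrulline is present, so TorB is active.
With repressor TorB bound, *lomZ* is not transcribed.
So LomZ is not produced.
No activator is available at the *qilD* promoter, so *qilD* is not transcribed.
So QilD is not produced.
KulV is produced constitutively and is active.
Turanose is absent, so TorK is inactive.
Activator KulV is present, so *jalE* is transcribed.
→ *jalE* is ON in B.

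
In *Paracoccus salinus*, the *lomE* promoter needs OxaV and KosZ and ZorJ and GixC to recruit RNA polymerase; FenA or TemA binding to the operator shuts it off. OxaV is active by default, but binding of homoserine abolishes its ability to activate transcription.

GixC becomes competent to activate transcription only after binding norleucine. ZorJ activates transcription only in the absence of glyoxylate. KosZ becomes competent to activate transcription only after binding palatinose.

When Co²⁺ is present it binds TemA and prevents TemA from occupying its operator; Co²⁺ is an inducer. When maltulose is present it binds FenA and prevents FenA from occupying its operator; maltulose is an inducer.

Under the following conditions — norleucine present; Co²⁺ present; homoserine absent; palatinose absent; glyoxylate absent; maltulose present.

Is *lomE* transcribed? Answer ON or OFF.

Maltulose is present, so FenA is inactive.
Homoserine is absent, so OxaV is active.
Palatinose is absent, so KosZ is inactive.
Co²⁺ is present, so TemA is inactive.
Glyoxylate is absent, so ZorJ is active.
Norleucine is present, so GixC is active.
Required activator KosZ is absent, so *lomE* is not transcribed.

OFF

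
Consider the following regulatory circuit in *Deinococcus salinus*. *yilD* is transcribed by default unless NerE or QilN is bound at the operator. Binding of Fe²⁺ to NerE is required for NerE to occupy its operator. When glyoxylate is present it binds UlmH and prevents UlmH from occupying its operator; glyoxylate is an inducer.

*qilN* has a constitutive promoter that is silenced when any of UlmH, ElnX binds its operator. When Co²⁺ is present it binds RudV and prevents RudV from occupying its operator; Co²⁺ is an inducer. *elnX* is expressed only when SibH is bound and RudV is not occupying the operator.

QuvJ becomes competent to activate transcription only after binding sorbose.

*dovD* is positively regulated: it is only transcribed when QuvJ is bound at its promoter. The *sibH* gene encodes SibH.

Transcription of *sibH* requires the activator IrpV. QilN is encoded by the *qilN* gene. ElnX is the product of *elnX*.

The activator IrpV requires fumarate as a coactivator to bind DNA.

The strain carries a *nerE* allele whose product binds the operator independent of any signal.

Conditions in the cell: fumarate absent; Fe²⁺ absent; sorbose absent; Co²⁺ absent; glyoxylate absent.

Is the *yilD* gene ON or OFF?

NerE is constitutively active in this strain.
Glyoxylate is absent, so UlmH is active.
Co²⁺ is absent, so RudV is active.
Fumarate is absent, so IrpV is inactive.
Required activator IrpV is absent, so *sibH* is not transcribed.
So SibH is not produced.
With repressor RudV bound, *elnX* is not transcribed.
So ElnX is not produced.
With repressor UlmH bound, *qilN* is not transcribed.
So QilN is not produced.
With repressor NerE bound, *yilD* is not transcribed.

OFF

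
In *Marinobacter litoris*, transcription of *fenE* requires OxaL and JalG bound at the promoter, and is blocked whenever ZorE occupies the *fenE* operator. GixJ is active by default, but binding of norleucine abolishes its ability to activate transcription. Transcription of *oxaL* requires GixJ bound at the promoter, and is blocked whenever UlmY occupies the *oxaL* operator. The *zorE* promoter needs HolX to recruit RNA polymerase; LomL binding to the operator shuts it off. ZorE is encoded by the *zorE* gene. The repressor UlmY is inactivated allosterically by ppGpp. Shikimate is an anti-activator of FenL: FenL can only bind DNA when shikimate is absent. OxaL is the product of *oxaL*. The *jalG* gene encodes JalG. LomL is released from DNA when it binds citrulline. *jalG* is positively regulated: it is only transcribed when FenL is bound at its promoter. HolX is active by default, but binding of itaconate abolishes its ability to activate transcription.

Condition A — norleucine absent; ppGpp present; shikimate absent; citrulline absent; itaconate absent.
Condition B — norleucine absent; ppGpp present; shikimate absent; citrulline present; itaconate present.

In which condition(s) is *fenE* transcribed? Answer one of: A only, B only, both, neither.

Condition A:
Norleucine is absent, so GixJ is active.
ppGpp is present, so UlmY is inactive.
No repressor is bound and GixJ is active, so *oxaL* is transcribed.
So OxaL is produced and active.
Shikimate is absent, so FenL is active.
No repressor is bound and FenL is active, so *jalG* is transcribed.
So JalG is produced and active.
Citrulline is absent, so LomL is active.
Itaconate is absent, so HolX is active.
With repressor LomL bound, *zorE* is not transcribed.
So ZorE is not produced.
No repressor is bound and OxaL and JalG are active, so *fenE* is transcribed.
→ *fenE* is ON in A.
Condition B:
Norleucine is absent, so GixJ is active.
ppGpp is present, so UlmY is inactive.
No repressor is bound and GixJ is active, so *oxaL* is transcribed.
So OxaL is produced and active.
Shikimate is absent, so FenL is active.
No repressor is bound and FenL is active, so *jalG* is transcribed.
So JalG is produced and active.
Citrulline is present, so LomL is inactive.
Itaconate is present, so HolX is inactive.
Required activator HolX is absent, so *zorE* is not transcribed.
So ZorE is not produced.
No repressor is bound and OxaL and JalG are active, so *fenE* is transcribed.
→ *fenE* is ON in B.

both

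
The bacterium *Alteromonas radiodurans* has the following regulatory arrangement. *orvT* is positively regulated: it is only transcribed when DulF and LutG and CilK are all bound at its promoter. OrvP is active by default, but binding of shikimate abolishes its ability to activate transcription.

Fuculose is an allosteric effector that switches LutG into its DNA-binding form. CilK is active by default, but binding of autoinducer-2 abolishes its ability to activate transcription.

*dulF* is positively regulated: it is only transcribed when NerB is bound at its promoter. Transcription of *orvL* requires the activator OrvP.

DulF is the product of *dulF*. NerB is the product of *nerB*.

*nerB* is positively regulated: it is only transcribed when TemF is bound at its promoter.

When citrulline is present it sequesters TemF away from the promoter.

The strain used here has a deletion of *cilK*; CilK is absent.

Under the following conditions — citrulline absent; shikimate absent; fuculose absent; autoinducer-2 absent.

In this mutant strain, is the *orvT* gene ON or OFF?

OFF

Citrulline is absent, so TemF is active.
No repressor is bound and TemF is active, so *nerB* is transcribed.
So NerB is produced and active.
No repressor is bound and NerB is active, so *dulF* is transcribed.
So DulF is produced and active.
Fuculose is absent, so LutG is inactive.
CilK is non-functional in this strain, so it has no effect.
Required activator LutG is absent, so *orvT* is not transcribed.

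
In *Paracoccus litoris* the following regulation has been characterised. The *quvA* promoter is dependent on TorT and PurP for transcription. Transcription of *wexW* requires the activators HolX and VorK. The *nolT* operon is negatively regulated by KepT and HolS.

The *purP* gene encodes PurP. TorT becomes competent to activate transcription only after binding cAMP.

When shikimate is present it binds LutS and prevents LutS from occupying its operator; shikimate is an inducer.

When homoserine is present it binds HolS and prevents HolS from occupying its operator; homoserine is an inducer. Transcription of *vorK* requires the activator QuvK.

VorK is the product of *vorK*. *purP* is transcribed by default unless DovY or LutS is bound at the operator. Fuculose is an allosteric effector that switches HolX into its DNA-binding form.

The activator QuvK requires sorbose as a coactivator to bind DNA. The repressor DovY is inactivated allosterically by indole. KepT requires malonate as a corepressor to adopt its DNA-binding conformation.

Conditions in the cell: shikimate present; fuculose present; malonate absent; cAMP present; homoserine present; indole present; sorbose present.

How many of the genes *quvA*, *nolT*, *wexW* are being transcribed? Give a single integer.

cAMP is present, so TorT is active.
Indole is present, so DovY is inactive.
Shikimate is present, so LutS is inactive.
With no repressor bound, *purP* is transcribed.
So PurP is produced and active.
No repressor is bound and TorT and PurP are active, so *quvA* is transcribed.
→ *quvA* is ON.
Malonate is absent, so KepT is inactive.
Homoserine is present, so HolS is inactive.
With no repressor bound, *nolT* is transcribed.
→ *nolT* is ON.
Fuculose is present, so HolX is active.
Sorbose is present, so QuvK is active.
No repressor is bound and QuvK is active, so *vorK* is transcribed.
So VorK is produced and active.
No repressor is bound and HolX and VorK are active, so *wexW* is transcribed.
→ *wexW* is ON.
3 of the 3 genes are transcribed.

3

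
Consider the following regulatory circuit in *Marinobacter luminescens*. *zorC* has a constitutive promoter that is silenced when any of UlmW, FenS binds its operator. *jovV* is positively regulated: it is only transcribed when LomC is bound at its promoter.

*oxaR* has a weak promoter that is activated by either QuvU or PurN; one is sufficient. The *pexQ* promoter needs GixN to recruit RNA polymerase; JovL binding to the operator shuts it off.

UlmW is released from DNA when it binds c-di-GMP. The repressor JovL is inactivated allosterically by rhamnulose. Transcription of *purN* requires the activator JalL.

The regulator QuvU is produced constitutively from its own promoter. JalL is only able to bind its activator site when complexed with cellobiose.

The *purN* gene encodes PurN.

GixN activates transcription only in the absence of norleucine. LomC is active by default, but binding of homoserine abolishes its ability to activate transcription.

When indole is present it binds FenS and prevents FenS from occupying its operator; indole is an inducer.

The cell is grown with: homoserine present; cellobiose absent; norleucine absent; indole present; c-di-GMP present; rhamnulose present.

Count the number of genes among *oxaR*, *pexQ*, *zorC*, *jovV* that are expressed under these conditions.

QuvU is produced constitutively and is active.
Cellobiose is absent, so JalL is inactive.
Required activator JalL is absent, so *purN* is not transcribed.
So PurN is not produced.
Activator QuvU is present, so *oxaR* is transcribed.
→ *oxaR* is ON.
Rhamnulose is present, so JovL is inactive.
Norleucine is absent, so GixN is active.
No repressor is bound and GixN is active, so *pexQ* is transcribed.
→ *pexQ* is ON.
c-di-GMP is present, so UlmW is inactive.
Indole is present, so FenS is inactive.
With no repressor bound, *zorC* is transcribed.
→ *zorC* is ON.
Homoserine is present, so LomC is inactive.
Required activator LomC is absent, so *jovV* is not transcribed.
→ *jovV* is OFF.
3 of the 4 genes are transcribed.

3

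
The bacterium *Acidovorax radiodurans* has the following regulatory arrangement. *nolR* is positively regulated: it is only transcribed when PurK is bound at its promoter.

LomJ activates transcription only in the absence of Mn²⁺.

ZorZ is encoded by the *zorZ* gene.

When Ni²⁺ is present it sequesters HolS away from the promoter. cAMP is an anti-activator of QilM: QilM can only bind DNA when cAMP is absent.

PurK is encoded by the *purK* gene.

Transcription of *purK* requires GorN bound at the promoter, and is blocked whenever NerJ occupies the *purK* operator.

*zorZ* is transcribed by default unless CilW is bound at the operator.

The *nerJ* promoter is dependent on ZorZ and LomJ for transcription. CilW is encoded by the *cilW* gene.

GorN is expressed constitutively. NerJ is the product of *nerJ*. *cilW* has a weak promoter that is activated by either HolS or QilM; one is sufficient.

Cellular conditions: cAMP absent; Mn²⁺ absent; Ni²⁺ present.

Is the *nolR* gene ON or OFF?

Ni²⁺ is present, so HolS is inactive.
cAMP is absent, so QilM is active.
Activator QilM is present, so *cilW* is transcribed.
So CilW is produced and active.
With repressor CilW bound, *zorZ* is not transcribed.
So ZorZ is not produced.
Mn²⁺ is absent, so LomJ is active.
Required activator ZorZ is absent, so *nerJ* is not transcribed.
So NerJ is not produced.
GorN is produced constitutively and is active.
No repressor is bound and GorN is active, so *purK* is transcribed.
So PurK is produced and active.
No repressor is bound and PurK is active, so *nolR* is transcribed.

ON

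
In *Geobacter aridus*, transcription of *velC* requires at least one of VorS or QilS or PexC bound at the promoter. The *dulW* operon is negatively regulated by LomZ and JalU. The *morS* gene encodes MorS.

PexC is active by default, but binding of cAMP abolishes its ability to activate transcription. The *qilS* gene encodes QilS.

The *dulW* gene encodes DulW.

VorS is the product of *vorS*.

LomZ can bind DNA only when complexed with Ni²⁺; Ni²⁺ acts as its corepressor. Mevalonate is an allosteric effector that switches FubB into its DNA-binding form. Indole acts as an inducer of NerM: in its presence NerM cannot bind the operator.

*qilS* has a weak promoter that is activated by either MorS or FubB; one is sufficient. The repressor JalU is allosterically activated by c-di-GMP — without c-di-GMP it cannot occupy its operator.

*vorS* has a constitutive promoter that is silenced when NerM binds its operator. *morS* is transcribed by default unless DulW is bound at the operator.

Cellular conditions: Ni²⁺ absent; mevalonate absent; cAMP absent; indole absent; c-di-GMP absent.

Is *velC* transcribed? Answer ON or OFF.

ON

Indole is absent, so NerM is active.
With repressor NerM bound, *vorS* is not transcribed.
So VorS is not produced.
Ni²⁺ is absent, so LomZ is inactive.
c-di-GMP is absent, so JalU is inactive.
With no repressor bound, *dulW* is transcribed.
So DulW is produced and active.
With repressor DulW bound, *morS* is not transcribed.
So MorS is not produced.
Mevalonate is absent, so FubB is inactive.
No activator is available at the *qilS* promoter, so *qilS* is not transcribed.
So QilS is not produced.
cAMP is absent, so PexC is active.
Activator PexC is present, so *velC* is transcribed.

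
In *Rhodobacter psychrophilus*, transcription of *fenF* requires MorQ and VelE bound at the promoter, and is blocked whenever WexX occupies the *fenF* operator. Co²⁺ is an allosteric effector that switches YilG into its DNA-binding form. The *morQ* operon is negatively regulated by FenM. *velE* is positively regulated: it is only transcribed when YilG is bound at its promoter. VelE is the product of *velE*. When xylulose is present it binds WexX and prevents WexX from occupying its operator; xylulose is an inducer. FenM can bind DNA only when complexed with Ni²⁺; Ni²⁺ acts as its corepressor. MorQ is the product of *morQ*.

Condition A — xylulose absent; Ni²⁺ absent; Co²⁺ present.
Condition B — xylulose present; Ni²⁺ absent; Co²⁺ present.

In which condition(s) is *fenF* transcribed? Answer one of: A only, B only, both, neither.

B only

Condition A:
Xylulose is absent, so WexX is active.
Ni²⁺ is absent, so FenM is inactive.
With no repressor bound, *morQ* is transcribed.
So MorQ is produced and active.
Co²⁺ is present, so YilG is active.
No repressor is bound and YilG is active, so *velE* is transcribed.
So VelE is produced and active.
With repressor WexX bound, *fenF* is not transcribed.
→ *fenF* is OFF in A.
Condition B:
Xylulose is present, so WexX is inactive.
Ni²⁺ is absent, so FenM is inactive.
With no repressor bound, *morQ* is transcribed.
So MorQ is produced and active.
Co²⁺ is present, so YilG is active.
No repressor is bound and YilG is active, so *velE* is transcribed.
So VelE is produced and active.
No repressor is bound and MorQ and VelE are active, so *fenF* is transcribed.
→ *fenF* is ON in B.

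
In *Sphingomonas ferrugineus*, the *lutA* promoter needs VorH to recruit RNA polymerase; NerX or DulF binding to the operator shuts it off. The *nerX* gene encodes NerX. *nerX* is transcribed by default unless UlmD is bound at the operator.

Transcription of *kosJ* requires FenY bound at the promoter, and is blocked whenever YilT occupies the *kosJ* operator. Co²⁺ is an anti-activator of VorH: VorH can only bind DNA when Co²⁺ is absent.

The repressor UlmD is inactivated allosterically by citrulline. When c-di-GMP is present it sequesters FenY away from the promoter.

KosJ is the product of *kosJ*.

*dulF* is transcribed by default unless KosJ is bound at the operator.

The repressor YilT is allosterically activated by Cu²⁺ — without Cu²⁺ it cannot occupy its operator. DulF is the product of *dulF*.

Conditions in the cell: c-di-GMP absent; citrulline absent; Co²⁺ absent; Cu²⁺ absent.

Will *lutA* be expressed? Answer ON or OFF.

ON

Citrulline is absent, so UlmD is active.
With repressor UlmD bound, *nerX* is not transcribed.
So NerX is not produced.
Cu²⁺ is absent, so YilT is inactive.
c-di-GMP is absent, so FenY is active.
No repressor is bound and FenY is active, so *kosJ* is transcribed.
So KosJ is produced and active.
With repressor KosJ bound, *dulF* is not transcribed.
So DulF is not produced.
Co²⁺ is absent, so VorH is active.
No repressor is bound and VorH is active, so *lutA* is transcribed.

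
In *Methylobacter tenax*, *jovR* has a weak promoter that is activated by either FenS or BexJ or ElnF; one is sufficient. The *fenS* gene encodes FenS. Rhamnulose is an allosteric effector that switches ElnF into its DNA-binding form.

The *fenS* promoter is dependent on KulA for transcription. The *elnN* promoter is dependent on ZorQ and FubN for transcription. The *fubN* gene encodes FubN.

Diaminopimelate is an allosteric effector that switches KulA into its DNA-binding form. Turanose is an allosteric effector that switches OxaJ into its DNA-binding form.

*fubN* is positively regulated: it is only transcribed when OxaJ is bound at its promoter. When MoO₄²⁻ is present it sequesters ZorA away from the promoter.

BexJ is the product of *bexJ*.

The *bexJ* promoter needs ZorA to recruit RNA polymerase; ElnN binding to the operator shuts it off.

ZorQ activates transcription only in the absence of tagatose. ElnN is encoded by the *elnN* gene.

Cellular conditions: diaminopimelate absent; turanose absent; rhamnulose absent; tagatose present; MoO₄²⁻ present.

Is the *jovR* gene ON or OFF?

OFF

Diaminopimelate is absent, so KulA is inactive.
Required activator KulA is absent, so *fenS* is not transcribed.
So FenS is not produced.
MoO₄²⁻ is present, so ZorA is inactive.
Tagatose is present, so ZorQ is inactive.
Turanose is absent, so OxaJ is inactive.
Required activator OxaJ is absent, so *fubN* is not transcribed.
So FubN is not produced.
Required activator ZorQ is absent, so *elnN* is not transcribed.
So ElnN is not produced.
Required activator ZorA is absent, so *bexJ* is not transcribed.
So BexJ is not produced.
Rhamnulose is absent, so ElnF is inactive.
No activator is available at the *jovR* promoter, so *jovR* is not transcribed.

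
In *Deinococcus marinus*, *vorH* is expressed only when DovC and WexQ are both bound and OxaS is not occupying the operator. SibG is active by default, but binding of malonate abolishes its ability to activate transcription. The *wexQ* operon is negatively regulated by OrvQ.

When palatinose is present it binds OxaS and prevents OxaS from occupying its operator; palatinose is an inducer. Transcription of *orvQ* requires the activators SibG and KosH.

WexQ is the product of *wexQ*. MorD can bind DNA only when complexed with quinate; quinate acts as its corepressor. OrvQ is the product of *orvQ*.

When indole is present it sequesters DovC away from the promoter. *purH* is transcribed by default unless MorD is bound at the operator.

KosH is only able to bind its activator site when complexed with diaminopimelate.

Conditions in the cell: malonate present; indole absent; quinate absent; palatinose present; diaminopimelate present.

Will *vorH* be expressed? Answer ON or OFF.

Indole is absent, so DovC is active.
Palatinose is present, so OxaS is inactive.
Malonate is present, so SibG is inactive.
Diaminopimelate is present, so KosH is active.
Required activator SibG is absent, so *orvQ* is not transcribed.
So OrvQ is not produced.
With no repressor bound, *wexQ* is transcribed.
So WexQ is produced and active.
No repressor is bound and DovC and WexQ are active, so *vorH* is transcribed.

ON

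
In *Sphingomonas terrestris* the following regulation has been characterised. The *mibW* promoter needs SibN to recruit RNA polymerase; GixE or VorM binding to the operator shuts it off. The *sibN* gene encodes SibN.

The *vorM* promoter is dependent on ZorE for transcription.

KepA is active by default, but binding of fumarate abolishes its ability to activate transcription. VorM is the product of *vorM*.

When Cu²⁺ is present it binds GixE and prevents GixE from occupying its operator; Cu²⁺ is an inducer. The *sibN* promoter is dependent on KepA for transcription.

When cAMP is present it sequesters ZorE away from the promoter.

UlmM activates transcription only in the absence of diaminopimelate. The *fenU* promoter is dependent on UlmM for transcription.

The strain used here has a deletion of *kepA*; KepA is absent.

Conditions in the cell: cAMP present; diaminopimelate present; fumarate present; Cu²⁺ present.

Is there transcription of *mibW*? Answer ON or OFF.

OFF

Cu²⁺ is present, so GixE is inactive.
KepA is non-functional in this strain, so it has no effect.
Required activator KepA is absent, so *sibN* is not transcribed.
So SibN is not produced.
cAMP is present, so ZorE is inactive.
Required activator ZorE is absent, so *vorM* is not transcribed.
So VorM is not produced.
Required activator SibN is absent, so *mibW* is not transcribed.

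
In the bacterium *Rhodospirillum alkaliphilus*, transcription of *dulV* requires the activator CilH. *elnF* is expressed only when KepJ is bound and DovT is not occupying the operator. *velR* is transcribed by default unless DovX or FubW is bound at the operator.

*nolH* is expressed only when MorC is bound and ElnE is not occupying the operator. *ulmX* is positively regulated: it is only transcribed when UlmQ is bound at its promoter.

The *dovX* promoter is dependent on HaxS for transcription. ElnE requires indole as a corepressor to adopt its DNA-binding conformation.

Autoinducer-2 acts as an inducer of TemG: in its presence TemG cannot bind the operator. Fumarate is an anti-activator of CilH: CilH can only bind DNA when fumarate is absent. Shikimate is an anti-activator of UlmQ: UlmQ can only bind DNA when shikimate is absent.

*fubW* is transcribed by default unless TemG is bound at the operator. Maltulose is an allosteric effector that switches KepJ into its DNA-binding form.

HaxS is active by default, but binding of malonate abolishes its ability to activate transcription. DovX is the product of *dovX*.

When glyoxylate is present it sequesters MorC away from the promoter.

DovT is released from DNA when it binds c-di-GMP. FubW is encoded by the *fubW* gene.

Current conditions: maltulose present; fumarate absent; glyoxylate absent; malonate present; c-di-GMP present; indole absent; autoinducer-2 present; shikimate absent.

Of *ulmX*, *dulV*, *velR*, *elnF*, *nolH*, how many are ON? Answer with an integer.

4

Shikimate is absent, so UlmQ is active.
No repressor is bound and UlmQ is active, so *ulmX* is transcribed.
→ *ulmX* is ON.
Fumarate is absent, so CilH is active.
No repressor is bound and CilH is active, so *dulV* is transcribed.
→ *dulV* is ON.
Malonate is present, so HaxS is inactive.
Required activator HaxS is absent, so *dovX* is not transcribed.
So DovX is not produced.
Autoinducer-2 is present, so TemG is inactive.
With no repressor bound, *fubW* is transcribed.
So FubW is produced and active.
With repressor FubW bound, *velR* is not transcribed.
→ *velR* is OFF.
c-di-GMP is present, so DovT is inactive.
Maltulose is present, so KepJ is active.
No repressor is bound and KepJ is active, so *elnF* is transcribed.
→ *elnF* is ON.
Glyoxylate is absent, so MorC is active.
Indole is absent, so ElnE is inactive.
No repressor is bound and MorC is active, so *nolH* is transcribed.
→ *nolH* is ON.
4 of the 5 genes are transcribed.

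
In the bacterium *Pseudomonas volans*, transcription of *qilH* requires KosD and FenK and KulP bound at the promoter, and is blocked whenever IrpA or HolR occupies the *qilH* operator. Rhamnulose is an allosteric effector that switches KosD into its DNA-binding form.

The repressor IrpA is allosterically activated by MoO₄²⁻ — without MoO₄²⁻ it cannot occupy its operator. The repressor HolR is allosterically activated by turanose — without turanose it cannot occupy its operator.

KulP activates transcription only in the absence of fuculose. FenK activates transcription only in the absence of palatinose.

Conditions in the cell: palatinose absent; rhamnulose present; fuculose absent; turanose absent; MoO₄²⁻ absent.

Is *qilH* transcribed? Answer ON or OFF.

Rhamnulose is present, so KosD is active.
MoO₄²⁻ is absent, so IrpA is inactive.
Palatinose is absent, so FenK is active.
Turanose is absent, so HolR is inactive.
Fuculose is absent, so KulP is active.
No repressor is bound and KosD and FenK and KulP are active, so *qilH* is transcribed.

ON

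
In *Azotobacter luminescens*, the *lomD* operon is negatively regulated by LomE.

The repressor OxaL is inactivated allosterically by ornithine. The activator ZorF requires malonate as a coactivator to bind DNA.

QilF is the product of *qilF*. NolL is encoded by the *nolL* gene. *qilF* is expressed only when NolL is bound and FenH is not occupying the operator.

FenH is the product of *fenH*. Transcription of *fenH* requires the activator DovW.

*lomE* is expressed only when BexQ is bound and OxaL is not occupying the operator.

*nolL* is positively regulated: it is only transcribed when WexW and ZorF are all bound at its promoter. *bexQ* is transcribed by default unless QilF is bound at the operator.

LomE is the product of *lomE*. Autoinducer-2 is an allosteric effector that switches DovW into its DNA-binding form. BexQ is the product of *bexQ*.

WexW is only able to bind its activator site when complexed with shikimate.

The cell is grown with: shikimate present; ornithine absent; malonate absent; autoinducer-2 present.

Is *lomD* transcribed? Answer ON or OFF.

Shikimate is present, so WexW is active.
Malonate is absent, so ZorF is inactive.
Required activator ZorF is absent, so *nolL* is not transcribed.
So NolL is not produced.
Autoinducer-2 is present, so DovW is active.
No repressor is bound and DovW is active, so *fenH* is transcribed.
So FenH is produced and active.
With repressor FenH bound, *qilF* is not transcribed.
So QilF is not produced.
With no repressor bound, *bexQ* is transcribed.
So BexQ is produced and active.
Ornithine is absent, so OxaL is active.
With repressor OxaL bound, *lomE* is not transcribed.
So LomE is not produced.
With no repressor bound, *lomD* is transcribed.

ON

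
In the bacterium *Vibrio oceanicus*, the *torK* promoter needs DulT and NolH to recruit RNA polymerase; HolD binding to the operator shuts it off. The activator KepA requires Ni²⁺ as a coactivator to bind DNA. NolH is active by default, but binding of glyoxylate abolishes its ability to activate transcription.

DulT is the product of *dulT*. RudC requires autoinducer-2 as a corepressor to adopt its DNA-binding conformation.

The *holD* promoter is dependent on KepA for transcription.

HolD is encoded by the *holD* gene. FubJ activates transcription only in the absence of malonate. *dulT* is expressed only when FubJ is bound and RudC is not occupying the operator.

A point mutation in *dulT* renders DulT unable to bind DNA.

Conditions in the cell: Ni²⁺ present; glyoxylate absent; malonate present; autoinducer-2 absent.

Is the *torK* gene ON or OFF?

OFF

Ni²⁺ is present, so KepA is active.
No repressor is bound and KepA is active, so *holD* is transcribed.
So HolD is produced and active.
DulT is non-functional in this strain, so it has no effect.
Glyoxylate is absent, so NolH is active.
With repressor HolD bound, *torK* is not transcribed.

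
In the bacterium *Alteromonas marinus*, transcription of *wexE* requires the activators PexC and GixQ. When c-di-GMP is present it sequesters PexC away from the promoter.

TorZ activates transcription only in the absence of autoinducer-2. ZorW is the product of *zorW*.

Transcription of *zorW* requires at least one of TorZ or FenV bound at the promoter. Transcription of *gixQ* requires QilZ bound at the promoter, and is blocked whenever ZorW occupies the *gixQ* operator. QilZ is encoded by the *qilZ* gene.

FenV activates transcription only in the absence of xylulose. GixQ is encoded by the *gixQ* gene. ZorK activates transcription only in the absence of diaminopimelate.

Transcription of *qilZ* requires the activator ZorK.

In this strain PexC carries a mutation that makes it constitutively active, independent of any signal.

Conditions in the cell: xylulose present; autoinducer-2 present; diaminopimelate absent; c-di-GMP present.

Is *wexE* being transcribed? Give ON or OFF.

PexC is constitutively active in this strain.
Autoinducer-2 is present, so TorZ is inactive.
Xylulose is present, so FenV is inactive.
No activator is available at the *zorW* promoter, so *zorW* is not transcribed.
So ZorW is not produced.
Diaminopimelate is absent, so ZorK is active.
No repressor is bound and ZorK is active, so *qilZ* is transcribed.
So QilZ is produced and active.
No repressor is bound and QilZ is active, so *gixQ* is transcribed.
So GixQ is produced and active.
No repressor is bound and PexC and GixQ are active, so *wexE* is transcribed.

ON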